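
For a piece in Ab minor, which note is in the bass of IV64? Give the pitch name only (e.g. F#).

Ab

IV in Ab minor has root Db; the chord is Db-F-Ab.
The figure 64 means second inversion — the fifth is in the bass.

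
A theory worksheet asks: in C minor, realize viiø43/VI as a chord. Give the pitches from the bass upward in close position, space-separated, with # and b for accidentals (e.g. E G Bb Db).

The slash marks an applied leading-tone chord: viio of VI. In C minor, VI is Ab, so the leading tone to it is G, a half step below.
Building a half-diminished seventh chord on G gives G-Bb-Db-F.
The figured bass 43 indicates second inversion, placing the fifth (Db) in the bass: Db-F-G-Bb.

Db F G Bb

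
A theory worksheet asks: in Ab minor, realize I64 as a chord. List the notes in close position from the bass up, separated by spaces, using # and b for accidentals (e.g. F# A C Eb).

I64 is the major tonic (Picardy third), borrowed from the parallel major. In Ab minor that root is Ab.
So the chord is Ab-C-Eb, a major triad.
The figured bass 64 indicates second inversion, placing the fifth (Eb) in the bass: Eb-Ab-C.

Eb Ab C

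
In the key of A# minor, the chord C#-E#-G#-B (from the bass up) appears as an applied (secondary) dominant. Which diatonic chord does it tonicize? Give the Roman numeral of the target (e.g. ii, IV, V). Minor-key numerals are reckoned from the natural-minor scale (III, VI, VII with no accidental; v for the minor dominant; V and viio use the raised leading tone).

The chord is a dominant seventh chord on C#.
A dominant resolves down a perfect fifth: C# → F#. In A# minor, F# is scale degree 6, i.e. VI.

VI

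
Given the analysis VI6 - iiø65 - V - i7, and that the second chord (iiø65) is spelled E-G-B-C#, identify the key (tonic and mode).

B minor

iiø65 is given as E-G-B-C# — a half-diminished seventh chord with root C#.
Counting down one scale step from C# places the tonic on B; a half-diminished seventh chord on degree 2 is diatonic only in minor.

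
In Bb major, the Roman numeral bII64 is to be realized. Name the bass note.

Gb

bII in Bb major has root Cb; the chord is Cb-Eb-Gb.
The figure 64 means second inversion — the fifth is in the bass.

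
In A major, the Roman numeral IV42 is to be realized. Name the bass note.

IV in A major has root D; the chord is D-F#-A-C#.
The figure 42 means third inversion — the seventh is in the bass.

C#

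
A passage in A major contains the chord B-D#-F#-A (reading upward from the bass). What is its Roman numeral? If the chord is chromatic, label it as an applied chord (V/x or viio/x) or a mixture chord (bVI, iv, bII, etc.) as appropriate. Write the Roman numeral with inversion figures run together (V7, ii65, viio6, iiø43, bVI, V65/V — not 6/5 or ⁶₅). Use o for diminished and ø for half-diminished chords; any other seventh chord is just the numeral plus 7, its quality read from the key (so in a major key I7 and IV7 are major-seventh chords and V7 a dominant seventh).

Stacked in thirds the chord is B-D#-F#-A: a dominant seventh chord on B.
B is not a diatonic chord root with this quality in A major, but it lies a perfect fifth above E (V), so the chord functions as an applied dominant of V.

V7/V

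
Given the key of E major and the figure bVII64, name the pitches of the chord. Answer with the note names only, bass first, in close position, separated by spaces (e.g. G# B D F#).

A D F#

Scale degree 7 in E major is D#; lowering it a half step gives D. bVII64 is a major triad on the lowered seventh degree (the subtonic), borrowed from the parallel minor.
So the chord is D-F#-A, a major triad.
The figured bass 64 indicates second inversion, placing the fifth (A) in the bass: A-D-F#.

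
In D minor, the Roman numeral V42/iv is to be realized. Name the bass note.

The applied chord V42/iv is rooted on D: D-F#-A-C.
The figure 42 means third inversion — the seventh is in the bass.

C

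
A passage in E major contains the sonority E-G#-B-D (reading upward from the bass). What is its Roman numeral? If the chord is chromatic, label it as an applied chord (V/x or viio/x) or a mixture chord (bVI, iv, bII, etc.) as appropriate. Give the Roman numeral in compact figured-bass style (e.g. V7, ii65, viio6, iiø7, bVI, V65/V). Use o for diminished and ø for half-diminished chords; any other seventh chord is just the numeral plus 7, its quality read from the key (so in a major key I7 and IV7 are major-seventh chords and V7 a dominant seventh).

V7/IV

Stacked in thirds the chord is E-G#-B-D: a dominant seventh chord on E.
E is not a diatonic chord root with this quality in E major, but it lies a perfect fifth above A (IV), so the chord functions as an applied dominant of IV.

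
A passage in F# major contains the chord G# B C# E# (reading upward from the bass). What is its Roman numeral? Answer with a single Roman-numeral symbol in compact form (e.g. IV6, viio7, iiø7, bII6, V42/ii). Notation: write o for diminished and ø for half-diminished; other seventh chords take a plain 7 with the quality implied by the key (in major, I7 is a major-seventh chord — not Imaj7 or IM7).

V43

The pitches C#-E#-G#-B form a dominant seventh chord rooted on C#.
In F# major, C# is the dominant; the diatonic dominant seventh chord there is V7.
With G# in the bass the chord is in second inversion, so the figured bass is 43.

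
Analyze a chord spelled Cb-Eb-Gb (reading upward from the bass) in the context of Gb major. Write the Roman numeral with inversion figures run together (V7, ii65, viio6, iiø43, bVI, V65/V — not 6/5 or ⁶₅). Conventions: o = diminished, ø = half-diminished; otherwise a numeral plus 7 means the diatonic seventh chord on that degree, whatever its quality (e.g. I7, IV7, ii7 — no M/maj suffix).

Stacked in thirds the chord is Cb-Eb-Gb: a major triad on Cb.
In Gb major, Cb is the subdominant; the diatonic major triad there is IV.

IV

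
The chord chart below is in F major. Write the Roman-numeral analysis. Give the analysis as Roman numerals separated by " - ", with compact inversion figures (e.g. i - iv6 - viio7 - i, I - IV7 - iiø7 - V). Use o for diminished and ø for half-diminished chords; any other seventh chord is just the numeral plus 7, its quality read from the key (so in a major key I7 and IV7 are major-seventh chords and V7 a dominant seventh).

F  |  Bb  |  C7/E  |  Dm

F: root F is the tonic; major triad there is I.
Bb: major triad on Bb = scale degree 4 → IV.
C7/E: root C is the dominant; dominant seventh chord there is V65.
Dm has root D, degree 6 in F major, so vi.

I - IV - V65 - vi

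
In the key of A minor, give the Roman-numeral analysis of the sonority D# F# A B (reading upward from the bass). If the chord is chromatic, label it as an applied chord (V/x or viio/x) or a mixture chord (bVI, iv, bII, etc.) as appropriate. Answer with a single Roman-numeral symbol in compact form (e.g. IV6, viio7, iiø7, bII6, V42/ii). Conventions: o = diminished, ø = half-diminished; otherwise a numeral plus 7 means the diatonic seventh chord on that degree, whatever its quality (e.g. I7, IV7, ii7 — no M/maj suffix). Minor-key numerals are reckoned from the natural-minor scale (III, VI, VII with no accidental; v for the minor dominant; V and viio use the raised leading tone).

The pitches B-D#-F#-A form a dominant seventh chord rooted on B.
B is not a diatonic chord root with this quality in A minor, but it lies a perfect fifth above E (V), so the chord functions as an applied dominant of V.
With D# in the bass the chord is in first inversion, so the figured bass is 65.

V65/V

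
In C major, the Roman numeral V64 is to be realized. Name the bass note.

D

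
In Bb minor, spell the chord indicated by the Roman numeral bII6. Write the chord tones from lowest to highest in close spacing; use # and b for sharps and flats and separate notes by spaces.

Eb Gb Cb

Scale degree 2 in Bb minor is C; lowering it a half step gives Cb. bII6 is the Neapolitan sixth — a major triad on the lowered second degree, here in its customary first inversion.
So the chord is Cb-Eb-Gb, a major triad.
With the 6 figure the chord is in first inversion; from the bass Eb upward in close position it reads Eb-Gb-Cb.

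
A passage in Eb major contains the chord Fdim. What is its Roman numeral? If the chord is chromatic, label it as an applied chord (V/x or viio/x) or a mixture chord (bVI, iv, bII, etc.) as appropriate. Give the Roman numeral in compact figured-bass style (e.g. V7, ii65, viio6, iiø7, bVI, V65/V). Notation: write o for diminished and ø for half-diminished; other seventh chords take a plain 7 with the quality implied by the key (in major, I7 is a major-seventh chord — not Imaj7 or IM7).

iio

Stacked in thirds the chord is F-Ab-Cb: a diminished triad on F.
F is the second degree of Eb major. This is the diminished supertonic triad, borrowed from the parallel minor.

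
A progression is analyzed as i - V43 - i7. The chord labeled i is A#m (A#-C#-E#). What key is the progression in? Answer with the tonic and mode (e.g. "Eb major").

A# minor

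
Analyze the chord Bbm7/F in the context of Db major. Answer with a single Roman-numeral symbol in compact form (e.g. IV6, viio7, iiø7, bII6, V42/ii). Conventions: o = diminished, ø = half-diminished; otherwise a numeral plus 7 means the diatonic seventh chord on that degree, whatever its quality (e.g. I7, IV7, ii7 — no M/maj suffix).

The pitches Bb-Db-F-Ab form a minor seventh chord rooted on Bb.
Bb is scale degree 6 in Db major, and a minor seventh chord on that degree is written vi7.
With F in the bass the chord is in second inversion, so the figured bass is 43.

vi43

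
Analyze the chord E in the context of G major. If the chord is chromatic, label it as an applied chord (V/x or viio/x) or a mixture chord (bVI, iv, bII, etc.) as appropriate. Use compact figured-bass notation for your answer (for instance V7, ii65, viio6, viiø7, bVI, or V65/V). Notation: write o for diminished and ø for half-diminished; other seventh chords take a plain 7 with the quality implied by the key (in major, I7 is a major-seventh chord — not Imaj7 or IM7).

The pitches E-G#-B form a major triad rooted on E.
E is not a diatonic chord root with this quality in G major, but it lies a perfect fifth above A (ii), so the chord functions as an applied dominant of ii.

V/ii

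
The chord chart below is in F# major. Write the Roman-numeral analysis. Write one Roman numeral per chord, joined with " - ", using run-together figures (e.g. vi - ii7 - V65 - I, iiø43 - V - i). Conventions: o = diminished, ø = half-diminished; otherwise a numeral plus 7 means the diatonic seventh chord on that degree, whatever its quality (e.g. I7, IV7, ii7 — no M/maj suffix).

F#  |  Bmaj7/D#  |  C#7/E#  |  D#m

I - IV65 - V65 - vi

F#: major triad on F# = scale degree 1 → I.
Bmaj7/D#: root B is the subdominant; major seventh chord there is IV65.
C#7/E#: root C# is the dominant; dominant seventh chord there is V65.
D#m has root D#, degree 6 in F# major, so vi.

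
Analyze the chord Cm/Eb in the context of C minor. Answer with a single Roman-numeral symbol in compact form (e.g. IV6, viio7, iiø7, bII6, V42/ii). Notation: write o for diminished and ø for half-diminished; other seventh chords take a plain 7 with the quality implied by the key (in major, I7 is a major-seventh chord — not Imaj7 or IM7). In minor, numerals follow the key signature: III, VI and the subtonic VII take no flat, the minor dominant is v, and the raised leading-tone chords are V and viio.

i6

Stacked in thirds the chord is C-Eb-G: a minor triad on C.
In C minor, C is the tonic; the diatonic minor triad there is i.
With Eb in the bass the chord is in first inversion, so the figured bass is 6.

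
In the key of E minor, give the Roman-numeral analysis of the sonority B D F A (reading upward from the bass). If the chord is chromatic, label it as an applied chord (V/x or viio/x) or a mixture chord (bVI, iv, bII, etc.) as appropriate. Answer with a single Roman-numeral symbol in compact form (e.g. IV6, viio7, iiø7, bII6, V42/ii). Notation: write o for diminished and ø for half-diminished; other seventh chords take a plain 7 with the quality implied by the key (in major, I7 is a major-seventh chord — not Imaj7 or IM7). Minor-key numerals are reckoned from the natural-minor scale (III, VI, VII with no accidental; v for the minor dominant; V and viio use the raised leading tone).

viiø7/VI

The pitches B-D-F-A form a half-diminished seventh chord rooted on B.
B sits a half step below C (VI in E minor); a diminished chord there is the applied leading-tone chord of VI.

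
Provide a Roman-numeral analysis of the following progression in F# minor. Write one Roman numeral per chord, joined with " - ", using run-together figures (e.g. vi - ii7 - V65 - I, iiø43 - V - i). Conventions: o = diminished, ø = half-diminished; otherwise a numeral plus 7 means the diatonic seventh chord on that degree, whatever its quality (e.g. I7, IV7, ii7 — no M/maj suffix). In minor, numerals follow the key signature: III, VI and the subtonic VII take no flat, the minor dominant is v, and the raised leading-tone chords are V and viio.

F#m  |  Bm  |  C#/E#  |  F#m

F#m: root F# is the tonic; minor triad there is i.
Bm has root B, degree 4 in F# minor, so iv.
C#/E#: major triad on C# = scale degree 5 → V6.
F#m: root F# is the tonic; minor triad there is i.

i - iv - V6 - i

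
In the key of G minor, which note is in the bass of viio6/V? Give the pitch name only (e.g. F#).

The applied chord viio6/V is rooted on C#: C#-E-G.
The figure 6 means first inversion — the third is in the bass.

E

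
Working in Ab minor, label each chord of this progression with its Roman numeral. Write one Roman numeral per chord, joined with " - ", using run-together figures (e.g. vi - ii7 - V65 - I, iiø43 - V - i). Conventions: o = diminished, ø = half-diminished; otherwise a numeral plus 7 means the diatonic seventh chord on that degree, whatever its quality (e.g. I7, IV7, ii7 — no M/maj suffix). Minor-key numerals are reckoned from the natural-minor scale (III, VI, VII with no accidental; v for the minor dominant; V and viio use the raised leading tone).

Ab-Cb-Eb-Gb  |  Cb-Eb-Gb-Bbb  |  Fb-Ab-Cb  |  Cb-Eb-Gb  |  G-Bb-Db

Ab-Cb-Eb-Gb has root Ab, degree 1 in Ab minor, so i7.
Cb-Eb-Gb-Bbb: chromatic; Cb is V of VI, so V7/VI.
Fb-Ab-Cb: root Fb is the submediant; major triad there is VI.
Cb-Eb-Gb: root Cb is the mediant; major triad there is III.
G-Bb-Db: diminished triad on G = scale degree 7 → viio.

i7 - V7/VI - VI - III - viio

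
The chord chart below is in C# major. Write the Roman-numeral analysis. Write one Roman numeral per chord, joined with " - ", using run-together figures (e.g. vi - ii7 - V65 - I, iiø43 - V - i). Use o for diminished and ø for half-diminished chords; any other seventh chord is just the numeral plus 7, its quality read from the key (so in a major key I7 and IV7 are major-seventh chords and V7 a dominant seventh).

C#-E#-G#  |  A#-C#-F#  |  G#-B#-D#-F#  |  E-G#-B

I - IV6 - V7 - bIII

C#-E#-G#: root C# is the tonic; major triad there is I.
A#-C#-F#: major triad on F# = scale degree 4 → IV6.
G#-B#-D#-F#: dominant seventh chord on G# = scale degree 5 → V7.
E-G#-B: E with this quality isn't in the key; it's bIII, borrowed from the parallel minor.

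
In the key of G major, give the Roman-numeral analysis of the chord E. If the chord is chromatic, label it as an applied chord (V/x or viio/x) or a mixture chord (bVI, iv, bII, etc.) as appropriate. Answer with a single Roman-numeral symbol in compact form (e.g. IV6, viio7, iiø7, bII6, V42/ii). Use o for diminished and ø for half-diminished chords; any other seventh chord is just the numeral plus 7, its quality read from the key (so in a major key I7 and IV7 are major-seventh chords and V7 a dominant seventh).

V/ii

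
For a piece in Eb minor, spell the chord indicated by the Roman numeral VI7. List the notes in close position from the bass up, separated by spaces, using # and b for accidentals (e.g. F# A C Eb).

The numeral's case and figure indicate a major seventh chord. In Eb minor its root, the submediant, is Cb.
Stacking thirds from Cb gives Cb-Eb-Gb-Bb.

Cb Eb Gb Bb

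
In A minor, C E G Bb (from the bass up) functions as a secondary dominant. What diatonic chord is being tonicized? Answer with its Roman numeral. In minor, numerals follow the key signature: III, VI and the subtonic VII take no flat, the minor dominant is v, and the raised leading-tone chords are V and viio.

VI

The chord is a dominant seventh chord on C.
A dominant resolves down a perfect fifth: C → F. In A minor, F is scale degree 6, i.e. VI.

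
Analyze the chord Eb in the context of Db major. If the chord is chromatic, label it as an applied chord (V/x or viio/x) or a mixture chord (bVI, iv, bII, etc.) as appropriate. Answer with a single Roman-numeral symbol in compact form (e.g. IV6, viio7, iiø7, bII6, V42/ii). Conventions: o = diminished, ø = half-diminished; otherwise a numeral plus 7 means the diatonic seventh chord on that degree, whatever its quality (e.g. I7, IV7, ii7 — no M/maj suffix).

V/V

The pitches Eb-G-Bb form a major triad rooted on Eb.
Eb is not a diatonic chord root with this quality in Db major, but it lies a perfect fifth above Ab (V), so the chord functions as an applied dominant of V.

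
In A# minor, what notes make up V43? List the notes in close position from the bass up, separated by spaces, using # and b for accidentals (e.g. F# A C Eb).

B# D# E# G##

In A# minor, scale degree 5 is E#. The dominant is major (leading tone raised), so V is a dominant seventh chord.
Stacking thirds from E# gives E#-G##-B#-D#.
With the 43 figure the chord is in second inversion; from the bass B# upward in close position it reads B#-D#-E#-G##.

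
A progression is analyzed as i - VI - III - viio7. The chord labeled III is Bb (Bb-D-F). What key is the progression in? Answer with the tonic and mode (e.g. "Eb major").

III is given as Bb-D-F — a major triad with root Bb.
Counting down 2 scale steps from Bb places the tonic on G; a major triad on degree 3 is diatonic only in minor.

G minor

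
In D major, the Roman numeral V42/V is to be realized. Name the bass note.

D

The applied chord V42/V is rooted on E: E-G#-B-D.
The figure 42 means third inversion — the seventh is in the bass.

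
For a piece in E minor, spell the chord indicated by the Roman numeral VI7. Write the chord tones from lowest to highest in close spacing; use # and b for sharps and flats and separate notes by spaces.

C E G B

The numeral's case and figure indicate a major seventh chord. In E minor its root, scale degree 6, is C.
That chord is spelled C-E-G-B.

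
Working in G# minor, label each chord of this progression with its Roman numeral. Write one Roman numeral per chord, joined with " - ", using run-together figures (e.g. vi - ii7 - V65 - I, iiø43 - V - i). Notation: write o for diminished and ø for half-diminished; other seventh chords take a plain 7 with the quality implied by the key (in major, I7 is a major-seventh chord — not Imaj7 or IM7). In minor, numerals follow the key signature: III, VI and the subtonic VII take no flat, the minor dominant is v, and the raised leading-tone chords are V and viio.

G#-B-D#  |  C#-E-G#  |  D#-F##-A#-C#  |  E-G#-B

i - iv - V7 - VI

G#-B-D#: root G# is the tonic; minor triad there is i.
C#-E-G# has root C#, degree 4 in G# minor, so iv.
D#-F##-A#-C# has root D#, degree 5 in G# minor, so V7.
E-G#-B: root E is the submediant; major triad there is VI.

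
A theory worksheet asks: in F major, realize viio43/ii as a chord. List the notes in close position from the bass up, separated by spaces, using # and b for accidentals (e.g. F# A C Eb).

viio43/ii is a secondary leading-tone chord. The target ii is G in F major; the applied chord is rooted a semitone below, on F#.
Building a fully diminished seventh chord on F# gives F#-A-C-Eb.
The figured bass 43 indicates second inversion, placing the fifth (C) in the bass: C-Eb-F#-A.

C Eb F# A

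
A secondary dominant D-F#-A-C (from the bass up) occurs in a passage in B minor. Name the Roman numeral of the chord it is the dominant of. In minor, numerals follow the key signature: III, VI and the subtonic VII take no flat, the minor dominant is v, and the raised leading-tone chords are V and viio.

VI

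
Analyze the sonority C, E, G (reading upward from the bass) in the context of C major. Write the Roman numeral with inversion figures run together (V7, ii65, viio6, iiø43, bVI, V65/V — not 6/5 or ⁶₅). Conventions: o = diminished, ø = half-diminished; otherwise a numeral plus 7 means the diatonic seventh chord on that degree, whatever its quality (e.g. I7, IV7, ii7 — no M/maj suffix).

I

The pitches C-E-G form a major triad rooted on C.
C is scale degree 1 in C major, and a major triad on that degree is written I.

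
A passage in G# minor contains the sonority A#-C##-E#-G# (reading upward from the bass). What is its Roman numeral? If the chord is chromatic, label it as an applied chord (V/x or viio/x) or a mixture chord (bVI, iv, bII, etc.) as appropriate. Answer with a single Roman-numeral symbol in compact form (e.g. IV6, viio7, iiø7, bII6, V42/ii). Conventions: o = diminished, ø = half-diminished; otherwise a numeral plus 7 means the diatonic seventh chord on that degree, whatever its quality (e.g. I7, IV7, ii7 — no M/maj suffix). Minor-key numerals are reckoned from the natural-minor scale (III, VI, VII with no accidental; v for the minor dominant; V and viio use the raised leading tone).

V7/V

Stacked in thirds the chord is A#-C##-E#-G#: a dominant seventh chord on A#.
A# is not a diatonic chord root with this quality in G# minor, but it lies a perfect fifth above D# (V), so the chord functions as an applied dominant of V.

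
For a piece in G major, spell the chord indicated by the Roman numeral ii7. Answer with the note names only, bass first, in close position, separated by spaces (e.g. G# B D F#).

A C E G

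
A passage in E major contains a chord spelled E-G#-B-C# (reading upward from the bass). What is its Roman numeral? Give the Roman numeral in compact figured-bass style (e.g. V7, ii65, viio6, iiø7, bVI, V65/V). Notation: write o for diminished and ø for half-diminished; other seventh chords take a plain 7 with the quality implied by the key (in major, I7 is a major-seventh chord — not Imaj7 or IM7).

vi65

Stacked in thirds the chord is C#-E-G#-B: a minor seventh chord on C#.
C# is scale degree 6 in E major, and a minor seventh chord on that degree is written vi7.
With E in the bass the chord is in first inversion, so the figured bass is 65.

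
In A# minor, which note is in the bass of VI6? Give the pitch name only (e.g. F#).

VI in A# minor has root F#; the chord is F#-A#-C#.
The figure 6 means first inversion — the third is in the bass.

A#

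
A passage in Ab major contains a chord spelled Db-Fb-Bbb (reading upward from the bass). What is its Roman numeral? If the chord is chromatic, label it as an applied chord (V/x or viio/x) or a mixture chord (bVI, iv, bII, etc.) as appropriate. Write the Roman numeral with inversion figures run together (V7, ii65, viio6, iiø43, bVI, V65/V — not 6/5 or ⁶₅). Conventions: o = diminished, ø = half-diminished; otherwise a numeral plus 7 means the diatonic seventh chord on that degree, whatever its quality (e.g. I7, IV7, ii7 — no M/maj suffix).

bII6

Stacked in thirds the chord is Bbb-Db-Fb: a major triad on Bbb.
Bbb is the lowered second degree of Ab major (diatonic 2 would be Bb). This is the Neapolitan sixth — a major triad on the lowered second degree, here in its customary first inversion.
With Db in the bass the chord is in first inversion, so the figured bass is 6.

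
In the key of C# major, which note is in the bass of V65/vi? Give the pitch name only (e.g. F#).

The applied chord V65/vi is rooted on E#: E#-G##-B#-D#.
The figure 65 means first inversion — the third is in the bass.

G##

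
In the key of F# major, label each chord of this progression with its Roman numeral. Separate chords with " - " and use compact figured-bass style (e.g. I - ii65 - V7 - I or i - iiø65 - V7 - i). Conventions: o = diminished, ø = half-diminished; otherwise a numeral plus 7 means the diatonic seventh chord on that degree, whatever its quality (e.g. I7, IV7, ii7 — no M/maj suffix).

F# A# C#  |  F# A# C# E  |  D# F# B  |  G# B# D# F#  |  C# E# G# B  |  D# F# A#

I - V7/IV - IV6 - V7/V - V7 - vi

F#-A#-C#: major triad on F# = scale degree 1 → I.
F#-A#-C#-E is the secondary dominant of IV (dominant seventh chord on F#): V7/IV.
D#-F#-B: root B is the subdominant; major triad there is IV6.
G#-B#-D#-F#: a dominant seventh chord on G#, the applied dominant of V → V7/V.
C#-E#-G#-B: root C# is the dominant; dominant seventh chord there is V7.
D#-F#-A#: minor triad on D# = scale degree 6 → vi.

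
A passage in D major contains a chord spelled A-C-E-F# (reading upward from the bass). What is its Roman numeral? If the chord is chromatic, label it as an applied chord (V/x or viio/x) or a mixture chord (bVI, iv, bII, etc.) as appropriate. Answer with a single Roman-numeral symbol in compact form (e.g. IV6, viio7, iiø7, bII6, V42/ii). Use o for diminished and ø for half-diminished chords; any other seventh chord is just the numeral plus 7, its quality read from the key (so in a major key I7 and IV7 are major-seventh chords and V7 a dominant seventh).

viiø65/IV

The pitches F#-A-C-E form a half-diminished seventh chord rooted on F#.
F# sits a half step below G (IV in D major); a diminished chord there is the applied leading-tone chord of IV.
With A in the bass the chord is in first inversion, so the figured bass is 65.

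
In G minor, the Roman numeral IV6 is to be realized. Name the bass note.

IV in G minor has root C; the chord is C-E-G.
The figure 6 means first inversion — the third is in the bass.

E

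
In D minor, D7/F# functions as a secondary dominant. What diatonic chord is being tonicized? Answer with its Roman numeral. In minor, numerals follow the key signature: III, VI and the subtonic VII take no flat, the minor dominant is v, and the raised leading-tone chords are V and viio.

The chord is a dominant seventh chord on D.
A dominant resolves down a perfect fifth: D → G. In D minor, G is scale degree 4, i.e. iv.

iv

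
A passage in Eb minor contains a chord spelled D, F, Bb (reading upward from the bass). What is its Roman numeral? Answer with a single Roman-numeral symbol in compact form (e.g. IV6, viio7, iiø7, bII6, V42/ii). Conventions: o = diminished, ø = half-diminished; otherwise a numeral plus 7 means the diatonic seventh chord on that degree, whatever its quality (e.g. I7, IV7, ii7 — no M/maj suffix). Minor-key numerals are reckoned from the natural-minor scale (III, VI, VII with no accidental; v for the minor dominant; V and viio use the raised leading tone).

V6

Stacked in thirds the chord is Bb-D-F: a major triad on Bb.
Bb is scale degree 5 in Eb minor, and a major triad on that degree is written V.
With D in the bass the chord is in first inversion, so the figured bass is 6.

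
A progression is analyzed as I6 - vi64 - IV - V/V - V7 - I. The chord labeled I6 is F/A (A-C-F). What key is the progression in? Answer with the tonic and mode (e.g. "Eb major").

F major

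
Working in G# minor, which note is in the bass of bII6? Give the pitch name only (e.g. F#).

C#

bII in G# minor has root A; the chord is A-C#-E.
The figure 6 means first inversion — the third is in the bass.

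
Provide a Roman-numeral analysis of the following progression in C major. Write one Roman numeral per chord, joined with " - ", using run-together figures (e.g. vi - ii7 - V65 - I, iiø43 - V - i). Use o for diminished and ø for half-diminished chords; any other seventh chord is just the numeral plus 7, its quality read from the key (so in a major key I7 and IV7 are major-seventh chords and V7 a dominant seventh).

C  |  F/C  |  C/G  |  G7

I - IV64 - I64 - V7

C: root C is the tonic; major triad there is I.
F/C: major triad on F = scale degree 4 → IV64.
C/G: major triad on C = scale degree 1 → I64.
G7: root G is the dominant; dominant seventh chord there is V7.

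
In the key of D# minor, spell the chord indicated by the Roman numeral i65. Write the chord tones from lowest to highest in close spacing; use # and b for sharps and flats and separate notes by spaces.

F# A# C# D#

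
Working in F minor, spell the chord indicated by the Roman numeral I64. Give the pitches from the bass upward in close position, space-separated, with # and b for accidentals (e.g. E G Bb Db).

Scale degree 1 in F minor is F; here the chord built on it is altered to a major triad. I64 is the major tonic (Picardy third), borrowed from the parallel major.
So the chord is F-A-C, a major triad.
With the 64 figure the chord is in second inversion; from the bass C upward in close position it reads C-F-A.

C F A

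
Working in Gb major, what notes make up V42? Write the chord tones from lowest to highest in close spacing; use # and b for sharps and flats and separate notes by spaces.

The numeral's case and figure indicate a dominant seventh chord. In Gb major its root, scale degree 5, is Db.
Stacking thirds from Db gives Db-F-Ab-Cb.
The figured bass 42 indicates third inversion, placing the seventh (Cb) in the bass: Cb-Db-F-Ab.

Cb Db F Ab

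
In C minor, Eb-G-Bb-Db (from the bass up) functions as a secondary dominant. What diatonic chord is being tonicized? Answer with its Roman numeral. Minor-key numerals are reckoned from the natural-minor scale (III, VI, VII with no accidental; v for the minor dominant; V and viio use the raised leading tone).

VI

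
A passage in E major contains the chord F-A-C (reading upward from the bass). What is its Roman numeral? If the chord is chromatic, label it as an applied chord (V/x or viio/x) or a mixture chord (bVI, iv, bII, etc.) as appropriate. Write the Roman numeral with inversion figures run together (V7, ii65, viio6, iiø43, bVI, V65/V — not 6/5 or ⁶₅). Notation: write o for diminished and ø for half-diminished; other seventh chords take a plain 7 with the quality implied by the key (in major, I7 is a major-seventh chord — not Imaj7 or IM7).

bII

The pitches F-A-C form a major triad rooted on F.
F is the lowered second degree of E major (diatonic 2 would be F#). This is the Neapolitan chord — a major triad on the lowered second degree.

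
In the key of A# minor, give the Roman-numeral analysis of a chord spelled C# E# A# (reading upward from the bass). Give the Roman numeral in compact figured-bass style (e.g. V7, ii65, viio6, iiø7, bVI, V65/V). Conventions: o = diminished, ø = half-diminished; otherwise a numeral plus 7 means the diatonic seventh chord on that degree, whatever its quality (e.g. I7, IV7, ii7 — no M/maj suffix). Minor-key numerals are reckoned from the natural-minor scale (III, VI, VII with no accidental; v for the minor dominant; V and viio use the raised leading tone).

i6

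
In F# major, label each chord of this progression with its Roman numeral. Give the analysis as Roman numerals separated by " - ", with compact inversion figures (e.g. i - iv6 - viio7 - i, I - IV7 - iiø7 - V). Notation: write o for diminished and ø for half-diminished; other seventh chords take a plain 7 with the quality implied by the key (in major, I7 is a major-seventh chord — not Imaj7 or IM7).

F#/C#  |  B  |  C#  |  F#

F#/C#: root F# is the tonic; major triad there is I64.
B: root B is the subdominant; major triad there is IV.
C#: major triad on C# = scale degree 5 → V.
F#: root F# is the tonic; major triad there is I.

I64 - IV - V - I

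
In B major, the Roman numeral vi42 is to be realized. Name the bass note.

vi in B major has root G#; the chord is G#-B-D#-F#.
The figure 42 means third inversion — the seventh is in the bass.

F#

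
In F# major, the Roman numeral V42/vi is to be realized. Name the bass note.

G#

The applied chord V42/vi is rooted on A#: A#-C##-E#-G#.
The figure 42 means third inversion — the seventh is in the bass.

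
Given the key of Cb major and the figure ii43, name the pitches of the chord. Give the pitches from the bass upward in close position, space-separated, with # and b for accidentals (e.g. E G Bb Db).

Ab Cb Db Fb

The numeral's case and figure indicate a minor seventh chord. In Cb major its root, the supertonic, is Db.
That chord is spelled Db-Fb-Ab-Cb.
With the 43 figure the chord is in second inversion; from the bass Ab upward in close position it reads Ab-Cb-Db-Fb.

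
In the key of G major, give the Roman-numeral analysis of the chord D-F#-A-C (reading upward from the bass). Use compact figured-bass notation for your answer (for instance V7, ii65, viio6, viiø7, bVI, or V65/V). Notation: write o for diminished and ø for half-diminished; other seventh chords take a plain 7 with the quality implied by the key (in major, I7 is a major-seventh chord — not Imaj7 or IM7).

V7

The pitches D-F#-A-C form a dominant seventh chord rooted on D.
In G major, D is the dominant; the diatonic dominant seventh chord there is V7.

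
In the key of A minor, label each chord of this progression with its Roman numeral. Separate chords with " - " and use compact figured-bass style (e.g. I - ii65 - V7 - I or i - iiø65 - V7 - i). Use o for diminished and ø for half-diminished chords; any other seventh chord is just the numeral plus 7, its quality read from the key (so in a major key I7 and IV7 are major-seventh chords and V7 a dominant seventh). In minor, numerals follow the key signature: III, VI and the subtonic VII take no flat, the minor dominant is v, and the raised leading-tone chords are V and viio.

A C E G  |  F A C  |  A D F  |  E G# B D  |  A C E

A-C-E-G: root A is the tonic; minor seventh chord there is i7.
F-A-C: root F is the submediant; major triad there is VI.
A-D-F has root D, degree 4 in A minor, so iv64.
E-G#-B-D: dominant seventh chord on E = scale degree 5 → V7.
A-C-E has root A, degree 1 in A minor, so i.

i7 - VI - iv64 - V7 - i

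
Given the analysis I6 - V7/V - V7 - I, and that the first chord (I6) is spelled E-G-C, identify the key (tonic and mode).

C major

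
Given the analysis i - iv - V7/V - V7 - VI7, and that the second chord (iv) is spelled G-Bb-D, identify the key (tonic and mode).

D minor

The anchor chord is a minor triad on G, labeled iv.
Counting down 3 scale steps from G places the tonic on D; a minor triad on degree 4 is diatonic only in minor.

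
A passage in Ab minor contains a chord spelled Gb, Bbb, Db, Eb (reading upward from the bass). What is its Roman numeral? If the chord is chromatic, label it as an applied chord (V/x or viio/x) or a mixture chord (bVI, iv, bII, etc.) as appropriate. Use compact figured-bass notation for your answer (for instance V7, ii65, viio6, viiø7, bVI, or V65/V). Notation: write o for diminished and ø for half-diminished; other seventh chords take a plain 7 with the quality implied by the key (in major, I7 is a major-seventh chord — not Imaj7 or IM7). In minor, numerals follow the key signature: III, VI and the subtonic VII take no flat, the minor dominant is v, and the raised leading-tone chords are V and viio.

The pitches Eb-Gb-Bbb-Db form a half-diminished seventh chord rooted on Eb.
Eb sits a half step below Fb (VI in Ab minor); a diminished chord there is the applied leading-tone chord of VI.
With Gb in the bass the chord is in first inversion, so the figured bass is 65.

viiø65/VI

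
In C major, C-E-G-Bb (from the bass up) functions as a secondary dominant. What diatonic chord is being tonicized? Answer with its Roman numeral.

The chord is a dominant seventh chord on C.
A dominant resolves down a perfect fifth: C → F. In C major, F is scale degree 4, i.e. IV.

IV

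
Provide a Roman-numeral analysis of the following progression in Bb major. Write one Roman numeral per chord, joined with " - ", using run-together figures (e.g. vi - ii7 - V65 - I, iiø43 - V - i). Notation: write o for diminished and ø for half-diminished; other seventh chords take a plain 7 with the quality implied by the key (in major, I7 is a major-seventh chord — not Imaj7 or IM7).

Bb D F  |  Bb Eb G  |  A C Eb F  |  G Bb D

Bb-D-F: major triad on Bb = scale degree 1 → I.
Bb-Eb-G has root Eb, degree 4 in Bb major, so IV64.
A-C-Eb-F: root F is the dominant; dominant seventh chord there is V65.
G-Bb-D has root G, degree 6 in Bb major, so vi.

I - IV64 - V65 - vi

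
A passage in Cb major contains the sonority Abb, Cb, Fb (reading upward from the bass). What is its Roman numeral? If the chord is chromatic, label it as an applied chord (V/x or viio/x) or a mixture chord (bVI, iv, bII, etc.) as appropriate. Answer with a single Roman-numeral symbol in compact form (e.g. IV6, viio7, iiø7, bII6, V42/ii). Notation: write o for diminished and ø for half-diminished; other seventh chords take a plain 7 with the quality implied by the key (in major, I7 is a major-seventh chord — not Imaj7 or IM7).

Stacked in thirds the chord is Fb-Abb-Cb: a minor triad on Fb.
Fb is the fourth degree of Cb major. This is the minor subdominant, borrowed from the parallel minor.
With Abb in the bass the chord is in first inversion, so the figured bass is 6.

iv6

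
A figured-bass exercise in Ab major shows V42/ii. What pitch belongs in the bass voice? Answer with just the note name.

Eb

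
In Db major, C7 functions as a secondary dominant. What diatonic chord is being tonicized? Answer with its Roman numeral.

The chord is a dominant seventh chord on C.
A dominant resolves down a perfect fifth: C → F. In Db major, F is scale degree 3, i.e. iii.

iii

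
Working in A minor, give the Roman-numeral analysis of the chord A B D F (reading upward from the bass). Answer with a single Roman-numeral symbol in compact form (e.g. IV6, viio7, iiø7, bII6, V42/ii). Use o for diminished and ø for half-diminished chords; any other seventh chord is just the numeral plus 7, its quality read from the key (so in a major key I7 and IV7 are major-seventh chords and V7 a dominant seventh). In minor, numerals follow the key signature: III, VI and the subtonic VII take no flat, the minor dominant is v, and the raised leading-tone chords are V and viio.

Stacked in thirds the chord is B-D-F-A: a half-diminished seventh chord on B.
In A minor, B is the supertonic; the diatonic half-diminished seventh chord there is iiø7.
With A in the bass the chord is in third inversion, so the figured bass is 42.

iiø42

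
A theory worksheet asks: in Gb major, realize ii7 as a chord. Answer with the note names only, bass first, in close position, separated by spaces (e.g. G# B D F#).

Ab Cb Eb Gb

The numeral's case and figure indicate a minor seventh chord. In Gb major its root, the second degree, is Ab.
Stacking thirds from Ab gives Ab-Cb-Eb-Gb.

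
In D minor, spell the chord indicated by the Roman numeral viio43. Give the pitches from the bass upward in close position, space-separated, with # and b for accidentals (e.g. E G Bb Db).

In D minor, the leading-tone chord is built on the raised seventh degree, C#.
Stacking thirds from C# gives C#-E-G-Bb.
The figured bass 43 indicates second inversion, placing the fifth (G) in the bass: G-Bb-C#-E.

G Bb C# E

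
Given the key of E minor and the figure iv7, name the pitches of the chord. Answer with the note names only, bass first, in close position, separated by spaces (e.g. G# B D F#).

The numeral's case and figure indicate a minor seventh chord. In E minor its root, the fourth degree, is A.
That chord is spelled A-C-E-G.

A C E G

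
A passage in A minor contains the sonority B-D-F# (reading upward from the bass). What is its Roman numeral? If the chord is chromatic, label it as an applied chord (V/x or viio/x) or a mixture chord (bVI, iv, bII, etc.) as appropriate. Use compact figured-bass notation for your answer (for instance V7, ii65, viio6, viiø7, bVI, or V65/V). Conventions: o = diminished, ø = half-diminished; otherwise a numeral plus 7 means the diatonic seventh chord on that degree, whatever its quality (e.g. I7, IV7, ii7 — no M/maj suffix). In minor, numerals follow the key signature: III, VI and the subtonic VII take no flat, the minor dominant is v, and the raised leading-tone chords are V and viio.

ii

The pitches B-D-F# form a minor triad rooted on B.
B is the second degree of A minor. This is the minor supertonic, borrowed from the parallel major (the Dorian ii).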